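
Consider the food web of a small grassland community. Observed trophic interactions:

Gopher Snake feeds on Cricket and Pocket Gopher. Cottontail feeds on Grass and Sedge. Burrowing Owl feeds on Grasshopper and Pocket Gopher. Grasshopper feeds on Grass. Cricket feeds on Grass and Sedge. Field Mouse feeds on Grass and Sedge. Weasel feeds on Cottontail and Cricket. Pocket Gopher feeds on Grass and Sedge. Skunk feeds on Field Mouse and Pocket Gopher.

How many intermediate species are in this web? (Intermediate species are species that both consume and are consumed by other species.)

Intermediate species (has both prey and predators): Grasshopper, Pocket Gopher, Field Mouse, Cottontail, Cricket.
Count: 5.

5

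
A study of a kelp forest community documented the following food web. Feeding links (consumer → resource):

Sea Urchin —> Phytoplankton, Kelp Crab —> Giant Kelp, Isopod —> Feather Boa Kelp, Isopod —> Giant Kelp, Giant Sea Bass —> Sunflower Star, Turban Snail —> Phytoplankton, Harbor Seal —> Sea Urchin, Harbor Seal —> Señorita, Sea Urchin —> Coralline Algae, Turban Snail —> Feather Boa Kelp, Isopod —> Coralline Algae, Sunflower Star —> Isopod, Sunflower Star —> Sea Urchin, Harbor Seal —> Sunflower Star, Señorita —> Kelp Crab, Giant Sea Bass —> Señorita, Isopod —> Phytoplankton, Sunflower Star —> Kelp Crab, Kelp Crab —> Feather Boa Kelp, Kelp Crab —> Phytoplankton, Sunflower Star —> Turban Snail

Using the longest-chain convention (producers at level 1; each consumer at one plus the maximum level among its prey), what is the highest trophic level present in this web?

4

Producers (level 1): Giant Kelp, Phytoplankton, Feather Boa Kelp, Coralline Algae.
Giant Kelp → Isopod → Sunflower Star → Giant Sea Bass gives Giant Sea Bass level 4.
No species has a prey at level 4, so no species reaches level 5.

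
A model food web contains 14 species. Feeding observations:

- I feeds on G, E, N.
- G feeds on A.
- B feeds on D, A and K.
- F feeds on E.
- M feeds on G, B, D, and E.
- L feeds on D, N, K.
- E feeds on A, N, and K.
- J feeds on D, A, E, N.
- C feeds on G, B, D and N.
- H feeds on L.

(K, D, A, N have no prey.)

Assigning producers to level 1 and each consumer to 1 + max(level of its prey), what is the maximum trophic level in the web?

Producers (level 1): K, D, A, N.
K → B → M gives M level 3.
No species has a prey at level 3, so no species reaches level 4.

3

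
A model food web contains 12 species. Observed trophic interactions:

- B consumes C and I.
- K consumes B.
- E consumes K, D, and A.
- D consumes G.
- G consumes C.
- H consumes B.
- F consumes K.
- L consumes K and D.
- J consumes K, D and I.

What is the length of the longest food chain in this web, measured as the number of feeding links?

3 links

One longest chain: C → B → K → F.
It has 4 species and 3 links.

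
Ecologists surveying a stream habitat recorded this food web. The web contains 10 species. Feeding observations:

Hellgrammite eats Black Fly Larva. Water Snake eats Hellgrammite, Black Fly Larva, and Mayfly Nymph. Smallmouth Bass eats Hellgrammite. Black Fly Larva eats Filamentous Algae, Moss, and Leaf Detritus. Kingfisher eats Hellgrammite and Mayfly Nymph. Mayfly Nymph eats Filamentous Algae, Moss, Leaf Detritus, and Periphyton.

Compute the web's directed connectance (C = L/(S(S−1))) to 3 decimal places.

C = 0.156

The web has S = 10 species and L = 14 feeding links.
C = L / (S(S−1)) = 14 / 90 = 0.1556 ≈ 0.156.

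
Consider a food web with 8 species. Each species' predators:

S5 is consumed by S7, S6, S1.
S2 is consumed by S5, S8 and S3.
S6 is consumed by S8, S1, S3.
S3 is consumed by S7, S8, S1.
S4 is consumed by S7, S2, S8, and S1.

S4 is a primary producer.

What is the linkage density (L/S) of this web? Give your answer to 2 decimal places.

L/S = 2.00

There are L = 16 links among S = 8 species.
L/S = 16/8 = 2.0000 ≈ 2.00.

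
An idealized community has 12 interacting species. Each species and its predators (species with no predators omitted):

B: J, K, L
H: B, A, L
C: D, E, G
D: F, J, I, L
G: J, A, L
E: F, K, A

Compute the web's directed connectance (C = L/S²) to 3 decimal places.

C = 0.132

The web has S = 12 species and L = 19 feeding links.
C = L / S² = 19 / 144 = 0.1319 ≈ 0.132.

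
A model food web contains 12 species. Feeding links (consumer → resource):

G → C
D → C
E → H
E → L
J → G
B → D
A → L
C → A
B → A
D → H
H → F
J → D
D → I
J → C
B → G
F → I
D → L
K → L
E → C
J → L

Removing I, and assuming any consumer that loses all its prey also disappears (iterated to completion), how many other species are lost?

Remove I.
Round 1: F (all prey gone) → extinct.
Round 2: H (all prey gone) → extinct.
No further losses. Total secondary extinctions: 2.

2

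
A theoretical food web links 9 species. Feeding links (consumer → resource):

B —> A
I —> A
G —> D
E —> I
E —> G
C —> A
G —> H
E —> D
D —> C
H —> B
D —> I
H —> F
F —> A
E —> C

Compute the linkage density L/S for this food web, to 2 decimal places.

There are L = 14 links among S = 9 species.
L/S = 14/9 = 1.5556 ≈ 1.56.

L/S = 1.56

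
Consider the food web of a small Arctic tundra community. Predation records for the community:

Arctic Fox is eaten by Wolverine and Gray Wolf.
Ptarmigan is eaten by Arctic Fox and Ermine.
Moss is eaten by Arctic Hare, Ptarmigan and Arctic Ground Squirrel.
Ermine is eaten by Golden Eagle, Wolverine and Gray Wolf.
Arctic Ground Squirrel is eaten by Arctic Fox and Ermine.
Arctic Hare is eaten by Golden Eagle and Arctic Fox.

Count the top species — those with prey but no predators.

Top species (has prey, but nothing eats it): Golden Eagle, Gray Wolf, Wolverine.
Count: 3.

3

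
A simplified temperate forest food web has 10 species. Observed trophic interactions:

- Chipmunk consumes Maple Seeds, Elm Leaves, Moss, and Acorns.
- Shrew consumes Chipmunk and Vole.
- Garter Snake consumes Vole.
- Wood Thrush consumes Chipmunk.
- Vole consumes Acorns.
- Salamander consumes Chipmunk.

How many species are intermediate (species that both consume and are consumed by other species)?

2

Intermediate species (has both prey and predators): Chipmunk, Vole.
Count: 2.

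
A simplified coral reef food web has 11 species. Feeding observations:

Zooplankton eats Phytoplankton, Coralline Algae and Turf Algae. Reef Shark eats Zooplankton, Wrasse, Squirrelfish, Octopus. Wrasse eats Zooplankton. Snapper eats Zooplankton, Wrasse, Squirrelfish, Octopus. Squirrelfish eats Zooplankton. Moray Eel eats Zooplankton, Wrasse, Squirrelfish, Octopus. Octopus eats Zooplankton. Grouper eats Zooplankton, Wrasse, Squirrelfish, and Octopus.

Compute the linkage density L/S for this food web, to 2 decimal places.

There are L = 22 links among S = 11 species.
L/S = 22/11 = 2.0000 ≈ 2.00.

L/S = 2.00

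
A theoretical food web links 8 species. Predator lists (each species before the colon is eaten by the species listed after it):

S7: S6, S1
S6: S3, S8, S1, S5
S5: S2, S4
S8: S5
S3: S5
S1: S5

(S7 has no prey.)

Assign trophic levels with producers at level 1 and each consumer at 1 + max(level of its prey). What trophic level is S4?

Trophic level 5

S7 is a producer → level 1.
S6 eats S7 → level 2.
S3 eats S6 → level 3.
S5 eats S3 (level 3); other prey at levels: S6 2, S8 3, S1 3 → level 4.
S4 eats S5 → level 5.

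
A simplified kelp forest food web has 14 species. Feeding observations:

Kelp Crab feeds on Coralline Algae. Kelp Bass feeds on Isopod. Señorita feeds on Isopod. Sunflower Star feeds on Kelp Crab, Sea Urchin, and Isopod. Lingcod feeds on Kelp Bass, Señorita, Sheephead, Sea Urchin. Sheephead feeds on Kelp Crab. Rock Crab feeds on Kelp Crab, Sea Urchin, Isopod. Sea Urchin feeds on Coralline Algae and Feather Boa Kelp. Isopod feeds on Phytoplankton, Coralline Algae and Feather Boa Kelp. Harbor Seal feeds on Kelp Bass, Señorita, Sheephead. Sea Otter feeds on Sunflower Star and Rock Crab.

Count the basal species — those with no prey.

Basal species (no prey listed): Coralline Algae, Phytoplankton, Feather Boa Kelp.
Count: 3.

3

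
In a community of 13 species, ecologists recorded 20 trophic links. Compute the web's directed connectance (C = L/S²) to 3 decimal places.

The web has S = 13 species and L = 20 feeding links.
C = L / S² = 20 / 169 = 0.1183 ≈ 0.118.

C = 0.118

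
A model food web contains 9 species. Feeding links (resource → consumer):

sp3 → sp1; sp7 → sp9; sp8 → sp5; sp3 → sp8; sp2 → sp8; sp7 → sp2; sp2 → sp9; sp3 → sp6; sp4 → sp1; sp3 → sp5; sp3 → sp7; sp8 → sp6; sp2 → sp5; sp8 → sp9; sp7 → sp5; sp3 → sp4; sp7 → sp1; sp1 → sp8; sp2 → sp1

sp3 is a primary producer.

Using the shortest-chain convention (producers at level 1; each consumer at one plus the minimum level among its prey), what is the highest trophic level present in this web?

Producers (level 1): sp3.
Following each consumer down to its lowest-level prey: sp3 → sp7 → sp9 (levels 1 through 3).
All prey of sp9 (sp7 2, sp8 2, sp2 3) are at level 2 or above, so sp9 is at level 1 + 2 = 3.
Every consumer has at least one prey at level 2 or below, so none exceeds level 3.

3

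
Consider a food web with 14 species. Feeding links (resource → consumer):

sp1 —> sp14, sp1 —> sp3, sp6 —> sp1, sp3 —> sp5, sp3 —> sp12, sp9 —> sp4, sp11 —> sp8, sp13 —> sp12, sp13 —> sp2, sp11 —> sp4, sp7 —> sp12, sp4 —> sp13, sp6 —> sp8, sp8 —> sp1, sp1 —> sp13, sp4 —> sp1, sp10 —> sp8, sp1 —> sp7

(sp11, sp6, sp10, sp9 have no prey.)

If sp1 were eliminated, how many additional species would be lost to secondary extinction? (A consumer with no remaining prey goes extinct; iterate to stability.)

Remove sp1.
Round 1: sp7 (all prey gone), sp3 (all prey gone), sp14 (all prey gone) → extinct.
Round 2: sp5 (all prey gone) → extinct.
No further losses. Total secondary extinctions: 4.

4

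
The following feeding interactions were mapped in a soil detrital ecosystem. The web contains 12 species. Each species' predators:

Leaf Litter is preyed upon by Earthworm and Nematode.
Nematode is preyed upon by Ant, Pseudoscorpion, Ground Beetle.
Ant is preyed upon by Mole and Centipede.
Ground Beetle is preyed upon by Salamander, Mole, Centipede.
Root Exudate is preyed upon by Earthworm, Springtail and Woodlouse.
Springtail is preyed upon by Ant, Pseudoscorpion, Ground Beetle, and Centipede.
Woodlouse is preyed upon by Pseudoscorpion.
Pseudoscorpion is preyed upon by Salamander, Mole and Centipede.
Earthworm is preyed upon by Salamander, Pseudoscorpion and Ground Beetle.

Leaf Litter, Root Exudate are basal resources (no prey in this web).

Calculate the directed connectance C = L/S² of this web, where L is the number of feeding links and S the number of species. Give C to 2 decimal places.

The web has S = 12 species and L = 24 feeding links.
C = L / S² = 24 / 144 = 0.1667 ≈ 0.17.

C = 0.17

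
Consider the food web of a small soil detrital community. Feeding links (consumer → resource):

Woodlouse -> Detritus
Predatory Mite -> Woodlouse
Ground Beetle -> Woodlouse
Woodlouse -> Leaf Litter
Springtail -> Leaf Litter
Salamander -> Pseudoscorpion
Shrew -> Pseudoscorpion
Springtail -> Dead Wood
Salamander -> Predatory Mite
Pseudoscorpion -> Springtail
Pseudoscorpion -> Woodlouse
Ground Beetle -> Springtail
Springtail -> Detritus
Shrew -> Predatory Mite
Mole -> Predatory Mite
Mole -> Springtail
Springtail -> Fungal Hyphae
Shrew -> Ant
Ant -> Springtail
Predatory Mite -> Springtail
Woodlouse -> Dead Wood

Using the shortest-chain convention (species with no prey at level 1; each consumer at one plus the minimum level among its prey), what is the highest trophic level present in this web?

Basal resources (level 1): Leaf Litter, Dead Wood, Fungal Hyphae, Detritus.
Following each consumer down to its lowest-level prey: Leaf Litter → Woodlouse → Predatory Mite → Salamander (levels 1 through 4).
All prey of Salamander (Predatory Mite 3, Pseudoscorpion 3) are at level 3 or above, so Salamander is at level 1 + 3 = 4.
Every consumer has at least one prey at level 3 or below, so none exceeds level 4.

4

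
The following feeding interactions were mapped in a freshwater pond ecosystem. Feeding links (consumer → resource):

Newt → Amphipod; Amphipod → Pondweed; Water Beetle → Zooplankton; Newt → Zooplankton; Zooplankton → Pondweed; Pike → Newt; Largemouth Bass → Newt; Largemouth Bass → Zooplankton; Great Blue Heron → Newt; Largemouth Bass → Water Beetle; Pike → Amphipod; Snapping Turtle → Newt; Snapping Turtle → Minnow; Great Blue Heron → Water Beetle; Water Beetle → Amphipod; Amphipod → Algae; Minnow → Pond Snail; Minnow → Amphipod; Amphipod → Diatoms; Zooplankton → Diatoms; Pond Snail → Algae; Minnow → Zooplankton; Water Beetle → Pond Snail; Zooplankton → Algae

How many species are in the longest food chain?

One longest chain: Pondweed → Zooplankton → Newt → Pike.
It has 4 species and 3 links.

4 species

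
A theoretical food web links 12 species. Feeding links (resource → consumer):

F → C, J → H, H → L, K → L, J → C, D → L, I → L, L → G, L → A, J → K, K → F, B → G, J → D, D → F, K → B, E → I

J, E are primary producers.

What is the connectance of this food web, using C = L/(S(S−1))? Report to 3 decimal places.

The web has S = 12 species and L = 16 feeding links.
C = L / (S(S−1)) = 16 / 132 = 0.1212 ≈ 0.121.

C = 0.121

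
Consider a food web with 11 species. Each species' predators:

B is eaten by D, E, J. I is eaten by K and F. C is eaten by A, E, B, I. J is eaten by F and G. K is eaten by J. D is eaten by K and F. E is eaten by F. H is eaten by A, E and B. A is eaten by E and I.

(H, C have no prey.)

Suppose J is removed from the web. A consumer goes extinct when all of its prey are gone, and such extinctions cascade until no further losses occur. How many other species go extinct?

1

Remove J.
Round 1: G (all prey gone) → extinct.
No further losses. Total secondary extinctions: 1.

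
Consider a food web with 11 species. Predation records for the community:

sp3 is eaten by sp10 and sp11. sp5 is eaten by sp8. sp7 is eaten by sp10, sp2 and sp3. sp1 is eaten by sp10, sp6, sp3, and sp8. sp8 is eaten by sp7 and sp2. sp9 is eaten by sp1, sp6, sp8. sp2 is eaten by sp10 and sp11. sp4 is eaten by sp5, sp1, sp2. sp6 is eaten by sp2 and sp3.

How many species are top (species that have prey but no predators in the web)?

2

Top species (has prey, but nothing eats it): sp10, sp11.
Count: 2.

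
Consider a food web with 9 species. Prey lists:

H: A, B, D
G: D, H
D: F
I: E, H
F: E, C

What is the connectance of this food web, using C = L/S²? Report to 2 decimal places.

The web has S = 9 species and L = 10 feeding links.
C = L / S² = 10 / 81 = 0.1235 ≈ 0.12.

C = 0.12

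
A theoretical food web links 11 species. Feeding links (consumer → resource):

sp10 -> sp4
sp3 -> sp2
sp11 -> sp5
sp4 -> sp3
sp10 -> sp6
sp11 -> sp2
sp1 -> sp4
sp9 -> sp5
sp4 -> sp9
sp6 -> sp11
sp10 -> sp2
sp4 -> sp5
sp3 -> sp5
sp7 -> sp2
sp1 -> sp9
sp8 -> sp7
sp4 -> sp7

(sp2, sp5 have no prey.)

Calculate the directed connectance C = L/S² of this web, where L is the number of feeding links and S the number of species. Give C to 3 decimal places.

The web has S = 11 species and L = 17 feeding links.
C = L / S² = 17 / 121 = 0.1405 ≈ 0.140.

C = 0.140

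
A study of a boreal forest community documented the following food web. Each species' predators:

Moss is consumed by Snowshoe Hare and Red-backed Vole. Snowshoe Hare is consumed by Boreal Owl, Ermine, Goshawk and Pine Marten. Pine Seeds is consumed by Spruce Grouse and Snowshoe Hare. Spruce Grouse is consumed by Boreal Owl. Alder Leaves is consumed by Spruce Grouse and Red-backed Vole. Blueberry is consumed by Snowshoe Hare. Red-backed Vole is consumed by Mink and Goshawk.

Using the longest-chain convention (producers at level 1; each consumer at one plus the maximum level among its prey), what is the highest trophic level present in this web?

3

Producers (level 1): Moss, Pine Seeds, Blueberry, Alder Leaves.
Pine Seeds → Spruce Grouse → Boreal Owl gives Boreal Owl level 3.
No species has a prey at level 3, so no species reaches level 4.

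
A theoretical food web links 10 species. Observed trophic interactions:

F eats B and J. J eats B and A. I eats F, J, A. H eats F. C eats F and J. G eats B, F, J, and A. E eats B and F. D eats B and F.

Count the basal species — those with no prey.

Basal species (no prey listed): B, A.
Count: 2.

2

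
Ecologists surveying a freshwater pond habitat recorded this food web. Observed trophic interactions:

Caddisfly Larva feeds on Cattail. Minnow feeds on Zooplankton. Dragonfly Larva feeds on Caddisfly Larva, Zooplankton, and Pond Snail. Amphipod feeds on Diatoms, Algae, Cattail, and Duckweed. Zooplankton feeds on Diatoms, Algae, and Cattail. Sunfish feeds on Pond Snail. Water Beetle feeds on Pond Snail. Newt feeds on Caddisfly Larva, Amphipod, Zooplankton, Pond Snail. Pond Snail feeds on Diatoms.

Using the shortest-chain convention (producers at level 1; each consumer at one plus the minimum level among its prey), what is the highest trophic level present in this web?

Producers (level 1): Cattail, Algae, Diatoms, Duckweed.
Following each consumer down to its lowest-level prey: Cattail → Zooplankton → Minnow (levels 1 through 3).
All prey of Minnow (Zooplankton 2) are at level 2 or above, so Minnow is at level 1 + 2 = 3.
Every consumer has at least one prey at level 2 or below, so none exceeds level 3.

3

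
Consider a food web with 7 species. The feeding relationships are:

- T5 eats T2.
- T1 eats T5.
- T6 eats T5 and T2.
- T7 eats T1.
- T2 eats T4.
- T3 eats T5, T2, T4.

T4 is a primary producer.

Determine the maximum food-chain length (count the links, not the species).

4 links

One longest chain: T4 → T2 → T5 → T1 → T7.
It has 5 species and 4 links.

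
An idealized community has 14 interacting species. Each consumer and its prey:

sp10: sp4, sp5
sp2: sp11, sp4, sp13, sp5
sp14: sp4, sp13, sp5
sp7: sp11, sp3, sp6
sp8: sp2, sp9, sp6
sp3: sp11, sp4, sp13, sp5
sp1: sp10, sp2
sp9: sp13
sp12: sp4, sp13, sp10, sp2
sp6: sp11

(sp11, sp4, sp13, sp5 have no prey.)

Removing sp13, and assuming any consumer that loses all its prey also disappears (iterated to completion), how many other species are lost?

1

Remove sp13.
Round 1: sp9 (all prey gone) → extinct.
No further losses. Total secondary extinctions: 1.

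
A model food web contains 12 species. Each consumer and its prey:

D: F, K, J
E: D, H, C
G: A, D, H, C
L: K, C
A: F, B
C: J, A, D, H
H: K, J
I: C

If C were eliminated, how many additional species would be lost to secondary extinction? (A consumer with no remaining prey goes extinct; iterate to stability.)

1

Remove C.
Round 1: I (all prey gone) → extinct.
No further losses. Total secondary extinctions: 1.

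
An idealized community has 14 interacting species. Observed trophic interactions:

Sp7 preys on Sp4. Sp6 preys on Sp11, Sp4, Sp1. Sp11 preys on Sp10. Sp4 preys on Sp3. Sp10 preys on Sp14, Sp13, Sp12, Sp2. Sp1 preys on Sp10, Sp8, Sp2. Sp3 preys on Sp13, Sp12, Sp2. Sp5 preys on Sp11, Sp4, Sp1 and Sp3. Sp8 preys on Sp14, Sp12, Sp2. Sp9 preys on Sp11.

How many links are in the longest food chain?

One longest chain: Sp2 → Sp10 → Sp11 → Sp9.
It has 4 species and 3 links.

3 links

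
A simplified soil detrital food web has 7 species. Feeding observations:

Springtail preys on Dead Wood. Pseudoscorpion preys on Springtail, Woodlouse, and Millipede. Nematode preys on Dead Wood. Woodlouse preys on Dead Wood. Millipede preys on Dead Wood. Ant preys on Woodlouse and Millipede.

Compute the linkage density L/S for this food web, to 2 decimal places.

There are L = 9 links among S = 7 species.
L/S = 9/7 = 1.2857 ≈ 1.29.

L/S = 1.29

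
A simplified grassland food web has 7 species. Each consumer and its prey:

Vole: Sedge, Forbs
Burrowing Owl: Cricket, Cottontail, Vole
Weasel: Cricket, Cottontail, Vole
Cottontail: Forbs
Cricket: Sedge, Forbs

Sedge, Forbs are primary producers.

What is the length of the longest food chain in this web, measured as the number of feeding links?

2 links

One longest chain: Sedge → Cricket → Weasel.
It has 3 species and 2 links.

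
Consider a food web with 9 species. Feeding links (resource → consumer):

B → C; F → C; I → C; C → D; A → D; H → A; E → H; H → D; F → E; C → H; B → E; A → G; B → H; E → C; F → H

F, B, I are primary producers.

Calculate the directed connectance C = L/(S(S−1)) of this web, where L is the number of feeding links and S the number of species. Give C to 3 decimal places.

C = 0.208

The web has S = 9 species and L = 15 feeding links.
C = L / (S(S−1)) = 15 / 72 = 0.2083 ≈ 0.208.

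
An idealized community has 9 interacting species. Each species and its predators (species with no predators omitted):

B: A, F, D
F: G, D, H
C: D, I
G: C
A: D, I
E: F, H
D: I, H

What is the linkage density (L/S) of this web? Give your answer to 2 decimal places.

L/S = 1.67

There are L = 15 links among S = 9 species.
L/S = 15/9 = 1.6667 ≈ 1.67.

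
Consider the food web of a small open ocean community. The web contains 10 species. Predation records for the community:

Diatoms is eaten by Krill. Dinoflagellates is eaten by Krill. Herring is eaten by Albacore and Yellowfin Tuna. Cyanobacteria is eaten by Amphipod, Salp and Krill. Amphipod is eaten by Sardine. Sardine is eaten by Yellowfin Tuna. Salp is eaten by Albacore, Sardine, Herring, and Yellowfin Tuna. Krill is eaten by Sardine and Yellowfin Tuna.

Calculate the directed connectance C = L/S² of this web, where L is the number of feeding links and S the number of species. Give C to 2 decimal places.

C = 0.15

The web has S = 10 species and L = 15 feeding links.
C = L / S² = 15 / 100 = 0.1500 ≈ 0.15.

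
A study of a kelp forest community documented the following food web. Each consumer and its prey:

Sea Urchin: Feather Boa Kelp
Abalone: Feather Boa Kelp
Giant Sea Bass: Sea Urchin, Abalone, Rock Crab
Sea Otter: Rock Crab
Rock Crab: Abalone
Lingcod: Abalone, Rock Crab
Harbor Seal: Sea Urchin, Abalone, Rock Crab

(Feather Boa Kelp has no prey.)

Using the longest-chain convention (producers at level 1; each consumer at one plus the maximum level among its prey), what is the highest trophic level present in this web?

Producers (level 1): Feather Boa Kelp.
Feather Boa Kelp → Abalone → Rock Crab → Sea Otter gives Sea Otter level 4.
No species has a prey at level 4, so no species reaches level 5.

4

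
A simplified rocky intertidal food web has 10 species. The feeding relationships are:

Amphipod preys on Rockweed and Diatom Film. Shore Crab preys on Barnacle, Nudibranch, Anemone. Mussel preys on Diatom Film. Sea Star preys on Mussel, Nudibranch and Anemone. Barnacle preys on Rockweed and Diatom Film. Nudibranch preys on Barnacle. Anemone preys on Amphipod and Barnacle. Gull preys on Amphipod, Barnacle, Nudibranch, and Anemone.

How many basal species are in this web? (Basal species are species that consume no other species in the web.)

2

Basal species (no prey listed): Diatom Film, Rockweed.
Count: 2.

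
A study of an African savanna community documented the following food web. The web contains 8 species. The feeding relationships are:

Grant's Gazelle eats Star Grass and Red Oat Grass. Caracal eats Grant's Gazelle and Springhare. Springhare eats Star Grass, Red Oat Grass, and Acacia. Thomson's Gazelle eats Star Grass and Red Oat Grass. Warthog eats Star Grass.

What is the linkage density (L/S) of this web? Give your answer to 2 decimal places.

L/S = 1.25

There are L = 10 links among S = 8 species.
L/S = 10/8 = 1.2500 ≈ 1.25.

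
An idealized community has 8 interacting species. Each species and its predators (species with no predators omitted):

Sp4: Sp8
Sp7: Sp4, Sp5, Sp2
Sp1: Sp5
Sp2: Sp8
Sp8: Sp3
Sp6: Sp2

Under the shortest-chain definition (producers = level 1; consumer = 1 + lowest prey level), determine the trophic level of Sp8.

Trophic level 3

Sp7 is a producer → level 1.
Sp4 eats Sp7 → level 2.
Sp8 eats Sp4 → level 3.
No prey of Sp8 is below level 2, so 3 is the minimum.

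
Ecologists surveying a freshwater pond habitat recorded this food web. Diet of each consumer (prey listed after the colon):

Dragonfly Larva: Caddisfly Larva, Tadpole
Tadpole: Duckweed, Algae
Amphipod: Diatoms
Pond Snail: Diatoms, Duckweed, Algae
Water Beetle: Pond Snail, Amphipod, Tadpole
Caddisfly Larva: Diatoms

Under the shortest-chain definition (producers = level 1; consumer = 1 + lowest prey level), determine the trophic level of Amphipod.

Diatoms is a producer → level 1.
Amphipod eats Diatoms → level 2.

Trophic level 2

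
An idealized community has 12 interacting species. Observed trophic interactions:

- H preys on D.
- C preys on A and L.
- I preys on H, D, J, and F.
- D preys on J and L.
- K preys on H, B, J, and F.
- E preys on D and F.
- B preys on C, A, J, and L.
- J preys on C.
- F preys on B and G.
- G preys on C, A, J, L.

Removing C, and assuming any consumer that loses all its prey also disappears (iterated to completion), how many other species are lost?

1

Remove C.
Round 1: J (all prey gone) → extinct.
No further losses. Total secondary extinctions: 1.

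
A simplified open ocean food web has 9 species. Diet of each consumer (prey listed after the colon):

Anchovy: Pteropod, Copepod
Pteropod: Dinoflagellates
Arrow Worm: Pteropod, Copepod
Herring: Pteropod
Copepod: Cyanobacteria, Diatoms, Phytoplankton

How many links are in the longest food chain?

One longest chain: Dinoflagellates → Pteropod → Arrow Worm.
It has 3 species and 2 links.

2 links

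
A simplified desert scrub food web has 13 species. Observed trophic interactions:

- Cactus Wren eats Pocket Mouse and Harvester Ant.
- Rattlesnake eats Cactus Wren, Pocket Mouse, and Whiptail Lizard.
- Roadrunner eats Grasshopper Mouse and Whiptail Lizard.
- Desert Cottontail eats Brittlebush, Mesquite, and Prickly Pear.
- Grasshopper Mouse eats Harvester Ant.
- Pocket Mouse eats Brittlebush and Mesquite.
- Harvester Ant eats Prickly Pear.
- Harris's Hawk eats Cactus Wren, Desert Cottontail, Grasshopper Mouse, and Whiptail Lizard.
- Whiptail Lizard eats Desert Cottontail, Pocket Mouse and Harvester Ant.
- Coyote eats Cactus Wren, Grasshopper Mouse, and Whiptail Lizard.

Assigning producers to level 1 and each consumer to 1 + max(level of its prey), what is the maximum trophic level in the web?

Producers (level 1): Mesquite, Prickly Pear, Brittlebush.
Mesquite → Pocket Mouse → Cactus Wren → Harris's Hawk gives Harris's Hawk level 4.
No species has a prey at level 4, so no species reaches level 5.

4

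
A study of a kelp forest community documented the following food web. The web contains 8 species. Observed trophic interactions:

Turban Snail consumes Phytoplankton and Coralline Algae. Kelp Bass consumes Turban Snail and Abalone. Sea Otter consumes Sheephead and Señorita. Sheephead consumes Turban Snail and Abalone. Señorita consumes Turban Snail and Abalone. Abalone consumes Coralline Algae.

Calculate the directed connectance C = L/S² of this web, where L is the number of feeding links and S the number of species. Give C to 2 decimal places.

C = 0.17

The web has S = 8 species and L = 11 feeding links.
C = L / S² = 11 / 64 = 0.1719 ≈ 0.17.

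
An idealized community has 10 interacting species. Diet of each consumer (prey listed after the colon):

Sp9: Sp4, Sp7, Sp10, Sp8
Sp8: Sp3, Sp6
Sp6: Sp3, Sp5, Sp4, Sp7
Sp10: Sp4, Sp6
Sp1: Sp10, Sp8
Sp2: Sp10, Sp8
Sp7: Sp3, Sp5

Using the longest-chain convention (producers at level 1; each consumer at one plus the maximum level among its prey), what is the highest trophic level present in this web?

5

Producers (level 1): Sp3, Sp5, Sp4.
Sp3 → Sp7 → Sp6 → Sp10 → Sp1 gives Sp1 level 5.
No species has a prey at level 5, so no species reaches level 6.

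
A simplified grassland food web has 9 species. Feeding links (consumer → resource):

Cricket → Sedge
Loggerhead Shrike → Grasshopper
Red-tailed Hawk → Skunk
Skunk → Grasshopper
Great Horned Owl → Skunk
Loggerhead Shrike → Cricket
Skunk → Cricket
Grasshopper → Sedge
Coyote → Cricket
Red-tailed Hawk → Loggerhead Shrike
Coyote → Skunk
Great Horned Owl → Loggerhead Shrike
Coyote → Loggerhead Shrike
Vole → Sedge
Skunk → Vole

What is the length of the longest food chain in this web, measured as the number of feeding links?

One longest chain: Sedge → Grasshopper → Skunk → Coyote.
It has 4 species and 3 links.

3 links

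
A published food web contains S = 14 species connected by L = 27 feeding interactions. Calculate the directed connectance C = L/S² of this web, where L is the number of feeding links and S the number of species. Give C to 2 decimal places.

The web has S = 14 species and L = 27 feeding links.
C = L / S² = 27 / 196 = 0.1378 ≈ 0.14.

C = 0.14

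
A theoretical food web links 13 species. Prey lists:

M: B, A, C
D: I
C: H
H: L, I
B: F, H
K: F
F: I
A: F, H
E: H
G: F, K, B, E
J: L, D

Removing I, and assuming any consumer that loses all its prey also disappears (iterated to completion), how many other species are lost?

3

Remove I.
Round 1: F (all prey gone), D (all prey gone) → extinct.
Round 2: K (all prey gone) → extinct.
No further losses. Total secondary extinctions: 3.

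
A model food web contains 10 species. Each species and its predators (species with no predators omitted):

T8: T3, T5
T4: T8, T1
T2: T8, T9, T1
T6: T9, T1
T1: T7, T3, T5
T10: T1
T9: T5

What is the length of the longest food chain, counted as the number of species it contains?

3 species

One longest chain: T10 → T1 → T7.
It has 3 species and 2 links.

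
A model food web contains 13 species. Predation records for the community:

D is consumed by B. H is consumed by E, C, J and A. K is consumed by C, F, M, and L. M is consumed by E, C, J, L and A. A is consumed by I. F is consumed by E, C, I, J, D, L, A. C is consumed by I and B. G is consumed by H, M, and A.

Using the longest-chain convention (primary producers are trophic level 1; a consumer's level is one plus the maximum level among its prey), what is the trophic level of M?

K is a producer → level 1.
M eats K (level 1); other prey at levels: G 1 → level 2.

Trophic level 2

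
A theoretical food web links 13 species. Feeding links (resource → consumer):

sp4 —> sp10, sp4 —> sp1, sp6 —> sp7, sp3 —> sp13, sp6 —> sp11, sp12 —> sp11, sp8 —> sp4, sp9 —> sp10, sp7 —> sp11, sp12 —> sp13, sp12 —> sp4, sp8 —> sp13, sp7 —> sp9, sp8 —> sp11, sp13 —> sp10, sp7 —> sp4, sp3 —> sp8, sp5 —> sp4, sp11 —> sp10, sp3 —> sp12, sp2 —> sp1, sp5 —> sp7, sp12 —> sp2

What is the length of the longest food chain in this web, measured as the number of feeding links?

3 links

One longest chain: sp3 → sp8 → sp13 → sp10.
It has 4 species and 3 links.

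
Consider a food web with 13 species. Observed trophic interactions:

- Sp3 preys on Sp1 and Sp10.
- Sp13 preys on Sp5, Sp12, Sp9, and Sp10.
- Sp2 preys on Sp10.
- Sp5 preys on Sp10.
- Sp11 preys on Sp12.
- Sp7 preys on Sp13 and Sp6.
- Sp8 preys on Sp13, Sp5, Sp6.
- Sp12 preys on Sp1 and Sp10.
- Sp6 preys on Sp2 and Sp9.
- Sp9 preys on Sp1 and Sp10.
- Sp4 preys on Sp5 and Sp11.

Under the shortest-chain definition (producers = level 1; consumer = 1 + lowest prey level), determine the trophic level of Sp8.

Trophic level 3

Sp10 is a producer → level 1.
Sp13 eats Sp10 → level 2.
Sp8 eats Sp13 → level 3.
No prey of Sp8 is below level 2, so 3 is the minimum.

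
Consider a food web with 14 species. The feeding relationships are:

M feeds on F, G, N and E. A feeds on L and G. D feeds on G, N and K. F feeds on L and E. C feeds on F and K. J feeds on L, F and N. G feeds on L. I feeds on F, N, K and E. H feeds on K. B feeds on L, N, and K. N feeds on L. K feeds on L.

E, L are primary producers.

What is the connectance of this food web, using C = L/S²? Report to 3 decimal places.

C = 0.138

The web has S = 14 species and L = 27 feeding links.
C = L / S² = 27 / 196 = 0.1378 ≈ 0.138.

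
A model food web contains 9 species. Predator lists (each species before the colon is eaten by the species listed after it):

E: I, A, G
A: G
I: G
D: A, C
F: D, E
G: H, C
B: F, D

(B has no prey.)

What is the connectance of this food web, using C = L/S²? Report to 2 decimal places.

C = 0.16

The web has S = 9 species and L = 13 feeding links.
C = L / S² = 13 / 81 = 0.1605 ≈ 0.16.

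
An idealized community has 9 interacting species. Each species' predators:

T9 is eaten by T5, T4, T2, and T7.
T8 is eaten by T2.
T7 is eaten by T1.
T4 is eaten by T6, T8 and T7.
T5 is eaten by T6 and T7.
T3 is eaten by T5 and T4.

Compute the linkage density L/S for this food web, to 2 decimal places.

There are L = 13 links among S = 9 species.
L/S = 13/9 = 1.4444 ≈ 1.44.

L/S = 1.44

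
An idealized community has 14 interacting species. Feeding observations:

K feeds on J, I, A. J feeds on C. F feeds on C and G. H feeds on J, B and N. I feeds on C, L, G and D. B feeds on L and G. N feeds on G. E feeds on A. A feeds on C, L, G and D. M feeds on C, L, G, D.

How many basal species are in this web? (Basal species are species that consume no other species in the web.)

Basal species (no prey listed): G, D, L, C.
Count: 4.

4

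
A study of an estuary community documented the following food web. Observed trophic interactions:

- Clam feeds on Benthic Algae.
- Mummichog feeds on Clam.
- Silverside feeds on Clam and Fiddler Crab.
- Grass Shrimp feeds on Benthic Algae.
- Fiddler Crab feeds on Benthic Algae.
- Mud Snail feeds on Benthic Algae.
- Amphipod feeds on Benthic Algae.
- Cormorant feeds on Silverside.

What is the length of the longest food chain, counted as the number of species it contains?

4 species

One longest chain: Benthic Algae → Fiddler Crab → Silverside → Cormorant.
It has 4 species and 3 links.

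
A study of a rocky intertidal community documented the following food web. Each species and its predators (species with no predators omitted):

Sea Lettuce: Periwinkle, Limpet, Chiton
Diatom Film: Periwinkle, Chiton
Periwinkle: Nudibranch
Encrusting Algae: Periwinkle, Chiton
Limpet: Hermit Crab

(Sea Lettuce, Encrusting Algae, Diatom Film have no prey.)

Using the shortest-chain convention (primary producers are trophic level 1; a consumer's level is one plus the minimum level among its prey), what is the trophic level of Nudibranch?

Sea Lettuce is a producer → level 1.
Periwinkle eats Sea Lettuce → level 2.
Nudibranch eats Periwinkle → level 3.
No prey of Nudibranch is below level 2, so 3 is the minimum.

Trophic level 3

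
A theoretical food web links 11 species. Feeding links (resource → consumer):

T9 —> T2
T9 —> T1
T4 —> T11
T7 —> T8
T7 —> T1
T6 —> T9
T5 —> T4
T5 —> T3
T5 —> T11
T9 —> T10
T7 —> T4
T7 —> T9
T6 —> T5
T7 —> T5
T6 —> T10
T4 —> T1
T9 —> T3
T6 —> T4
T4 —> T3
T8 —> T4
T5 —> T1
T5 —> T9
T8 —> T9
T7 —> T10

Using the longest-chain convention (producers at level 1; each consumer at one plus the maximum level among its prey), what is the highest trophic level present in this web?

4

Producers (level 1): T6, T7.
T6 → T5 → T9 → T10 gives T10 level 4.
No species has a prey at level 4, so no species reaches level 5.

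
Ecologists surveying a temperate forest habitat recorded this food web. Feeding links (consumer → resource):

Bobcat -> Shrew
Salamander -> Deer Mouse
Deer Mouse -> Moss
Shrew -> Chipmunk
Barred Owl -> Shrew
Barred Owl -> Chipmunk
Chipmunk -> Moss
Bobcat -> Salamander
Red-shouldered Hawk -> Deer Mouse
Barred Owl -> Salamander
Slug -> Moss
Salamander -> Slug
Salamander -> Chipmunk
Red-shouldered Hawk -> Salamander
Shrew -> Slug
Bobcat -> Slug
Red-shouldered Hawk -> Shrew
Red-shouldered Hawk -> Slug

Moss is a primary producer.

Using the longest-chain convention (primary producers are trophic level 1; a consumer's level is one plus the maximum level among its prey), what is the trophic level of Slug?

Moss is a producer → level 1.
Slug eats Moss → level 2.

Trophic level 2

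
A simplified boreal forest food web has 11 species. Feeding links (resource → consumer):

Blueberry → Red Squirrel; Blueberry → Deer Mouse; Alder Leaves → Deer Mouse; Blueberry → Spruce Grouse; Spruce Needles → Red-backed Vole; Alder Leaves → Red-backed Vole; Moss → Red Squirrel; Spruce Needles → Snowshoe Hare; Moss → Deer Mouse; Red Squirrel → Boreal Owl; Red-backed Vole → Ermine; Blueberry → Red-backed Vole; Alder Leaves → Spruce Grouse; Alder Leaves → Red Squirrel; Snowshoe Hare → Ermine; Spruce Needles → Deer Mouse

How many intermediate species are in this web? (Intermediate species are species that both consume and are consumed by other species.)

3

Intermediate species (has both prey and predators): Red Squirrel, Snowshoe Hare, Red-backed Vole.
Count: 3.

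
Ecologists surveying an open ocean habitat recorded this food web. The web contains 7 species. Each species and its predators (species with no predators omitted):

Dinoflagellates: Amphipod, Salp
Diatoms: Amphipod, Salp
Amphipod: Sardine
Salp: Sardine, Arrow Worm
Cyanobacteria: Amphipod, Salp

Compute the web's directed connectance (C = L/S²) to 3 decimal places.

The web has S = 7 species and L = 9 feeding links.
C = L / S² = 9 / 49 = 0.1837 ≈ 0.184.

C = 0.184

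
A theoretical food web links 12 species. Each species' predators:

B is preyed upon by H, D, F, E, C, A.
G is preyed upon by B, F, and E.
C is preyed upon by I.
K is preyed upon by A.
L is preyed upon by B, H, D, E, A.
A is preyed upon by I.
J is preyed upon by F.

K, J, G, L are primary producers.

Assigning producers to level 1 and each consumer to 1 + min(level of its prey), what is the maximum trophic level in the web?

3

Producers (level 1): K, J, G, L.
Following each consumer down to its lowest-level prey: G → B → C (levels 1 through 3).
All prey of C (B 2) are at level 2 or above, so C is at level 1 + 2 = 3.
Every consumer has at least one prey at level 2 or below, so none exceeds level 3.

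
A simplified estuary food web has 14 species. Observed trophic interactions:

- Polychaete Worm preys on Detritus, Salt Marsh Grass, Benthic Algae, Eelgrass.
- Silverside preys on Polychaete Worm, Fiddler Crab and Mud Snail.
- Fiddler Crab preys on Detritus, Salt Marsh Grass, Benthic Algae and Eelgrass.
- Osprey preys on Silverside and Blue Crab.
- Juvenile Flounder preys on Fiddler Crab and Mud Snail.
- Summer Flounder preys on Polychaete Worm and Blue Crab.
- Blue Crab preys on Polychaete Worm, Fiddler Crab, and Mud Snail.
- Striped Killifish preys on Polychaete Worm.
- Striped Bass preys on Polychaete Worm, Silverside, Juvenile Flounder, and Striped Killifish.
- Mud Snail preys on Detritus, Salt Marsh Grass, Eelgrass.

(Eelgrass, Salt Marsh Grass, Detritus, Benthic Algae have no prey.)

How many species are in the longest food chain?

One longest chain: Eelgrass → Fiddler Crab → Blue Crab → Summer Flounder.
It has 4 species and 3 links.

4 species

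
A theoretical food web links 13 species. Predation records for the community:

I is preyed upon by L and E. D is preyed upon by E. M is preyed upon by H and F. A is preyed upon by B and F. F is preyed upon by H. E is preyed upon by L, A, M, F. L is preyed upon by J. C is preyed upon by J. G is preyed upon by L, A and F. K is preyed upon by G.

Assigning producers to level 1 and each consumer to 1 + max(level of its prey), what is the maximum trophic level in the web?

Producers (level 1): I, K, C, D.
I → E → M → F → H gives H level 5.
No species has a prey at level 5, so no species reaches level 6.

5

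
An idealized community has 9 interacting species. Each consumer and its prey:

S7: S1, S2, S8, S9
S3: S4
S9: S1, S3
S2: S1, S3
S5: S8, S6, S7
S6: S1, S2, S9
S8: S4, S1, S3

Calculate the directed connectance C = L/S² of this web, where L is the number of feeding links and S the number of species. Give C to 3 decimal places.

C = 0.222

The web has S = 9 species and L = 18 feeding links.
C = L / S² = 18 / 81 = 0.2222 ≈ 0.222.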